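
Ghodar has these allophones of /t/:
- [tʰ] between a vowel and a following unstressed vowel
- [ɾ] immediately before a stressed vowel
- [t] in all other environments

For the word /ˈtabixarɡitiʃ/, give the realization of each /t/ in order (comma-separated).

[ɾ], [tʰ]

Occurrence 1 (position 1): immediately before a stressed vowel → [ɾ].
Occurrence 2 (position 10): between a vowel and a following unstressed vowel → [tʰ].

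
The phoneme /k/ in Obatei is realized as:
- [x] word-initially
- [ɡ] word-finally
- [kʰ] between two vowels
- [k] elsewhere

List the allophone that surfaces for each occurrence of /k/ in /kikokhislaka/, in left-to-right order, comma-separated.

Occurrence 1 (position 1): word-initially → [x].
Occurrence 2 (position 3): between two vowels → [kʰ].
Occurrence 3 (position 5): no conditioning environment matches → elsewhere allophone [k].
Occurrence 4 (position 11): between two vowels → [kʰ].

[x], [kʰ], [k], [kʰ]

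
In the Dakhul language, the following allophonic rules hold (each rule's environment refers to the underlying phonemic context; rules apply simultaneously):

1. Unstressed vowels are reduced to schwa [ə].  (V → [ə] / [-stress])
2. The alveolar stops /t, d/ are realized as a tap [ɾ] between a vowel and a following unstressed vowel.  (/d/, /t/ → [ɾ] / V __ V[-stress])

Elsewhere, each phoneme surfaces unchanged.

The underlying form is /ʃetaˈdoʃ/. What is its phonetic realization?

[ʃəɾəˈdoʃ]

/ʃ/ — not in any rule's target class → [ʃ].
/e/ (between /ʃ/ and /t/): in an unstressed syllable, so rule 1 applies → [ə].
/t/ — between /e/ and /a/, between a vowel and a following unstressed vowel — surfaces as [ɾ] (rule 2).
/a/ (between /t/ and /d/) occurs in an unstressed syllable → [ə] by rule 1.
/d/ (between /a/ and /o/) is in the target of rule 2 but the environment (between a vowel and a following unstressed vowel) is not met → [d].
/o/ (between /d/ and /ʃ/) fails the environment for rule 1, so it stays [o].
/ʃ/ — not in any rule's target class → [ʃ].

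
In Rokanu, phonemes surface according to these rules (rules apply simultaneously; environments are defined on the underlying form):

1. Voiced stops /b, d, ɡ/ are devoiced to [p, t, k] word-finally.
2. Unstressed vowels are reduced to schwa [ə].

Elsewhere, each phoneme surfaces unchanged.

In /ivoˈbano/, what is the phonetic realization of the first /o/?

/o/ (between /v/ and /b/): in an unstressed syllable, so rule 2 applies → [ə].

[ə]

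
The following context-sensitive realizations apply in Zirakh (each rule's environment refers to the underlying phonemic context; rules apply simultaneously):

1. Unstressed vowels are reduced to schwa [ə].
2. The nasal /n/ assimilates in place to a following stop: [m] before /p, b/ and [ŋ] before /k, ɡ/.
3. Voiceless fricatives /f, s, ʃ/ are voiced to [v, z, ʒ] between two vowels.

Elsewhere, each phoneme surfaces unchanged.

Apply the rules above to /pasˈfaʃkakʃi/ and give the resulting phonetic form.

[pəsˈfaʃkəkʃə]

/p/ — not in any rule's target class → [p].
/a/ (between /p/ and /s/): in an unstressed syllable, so rule 1 applies → [ə].
/s/ — between /a/ and /f/; rule 3 does not apply here → [s].
/f/ (between /s/ and /a/) fails the environment for rule 3, so it stays [f].
/a/ — between /f/ and /ʃ/; rule 1 does not apply here → [a].
/ʃ/ (between /a/ and /k/) is in the target of rule 3 but the environment (between two vowels) is not met → [ʃ].
/k/ (between /ʃ/ and /a/): no rule targets it → [k].
/a/ (between /k/ and /k/) occurs in an unstressed syllable → [ə] by rule 1.
/k/ (between /a/ and /ʃ/) is unaffected → [k].
/ʃ/ — between /k/ and /i/; rule 3 does not apply here → [ʃ].
/i/ — word-final, in an unstressed syllable — surfaces as [ə] (rule 1).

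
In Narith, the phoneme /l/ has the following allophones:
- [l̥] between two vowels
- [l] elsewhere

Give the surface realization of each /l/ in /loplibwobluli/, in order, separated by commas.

Occurrence 1 (position 1): no conditioning environment matches → elsewhere allophone [l].
Occurrence 2 (position 4): no conditioning environment matches → elsewhere allophone [l].
Occurrence 3 (position 10): no conditioning environment matches → elsewhere allophone [l].
Occurrence 4 (position 12): between two vowels → [l̥].

[l], [l], [l], [l̥]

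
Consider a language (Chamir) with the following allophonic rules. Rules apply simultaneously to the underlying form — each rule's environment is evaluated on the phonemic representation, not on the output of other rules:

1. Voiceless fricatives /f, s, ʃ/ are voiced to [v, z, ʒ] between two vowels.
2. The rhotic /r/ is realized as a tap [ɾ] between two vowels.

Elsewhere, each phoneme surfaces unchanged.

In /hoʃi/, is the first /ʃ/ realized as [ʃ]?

No

/ʃ/ (between /o/ and /i/) occurs between two vowels → [ʒ] by rule 1.
The actual realization is [ʒ], not [ʃ].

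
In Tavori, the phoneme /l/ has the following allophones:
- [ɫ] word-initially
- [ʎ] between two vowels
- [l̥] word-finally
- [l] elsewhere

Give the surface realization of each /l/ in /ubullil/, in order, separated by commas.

Occurrence 1 (position 4): no conditioning environment matches → elsewhere allophone [l].
Occurrence 2 (position 5): no conditioning environment matches → elsewhere allophone [l].
Occurrence 3 (position 7): word-finally → [l̥].

[l], [l], [l̥]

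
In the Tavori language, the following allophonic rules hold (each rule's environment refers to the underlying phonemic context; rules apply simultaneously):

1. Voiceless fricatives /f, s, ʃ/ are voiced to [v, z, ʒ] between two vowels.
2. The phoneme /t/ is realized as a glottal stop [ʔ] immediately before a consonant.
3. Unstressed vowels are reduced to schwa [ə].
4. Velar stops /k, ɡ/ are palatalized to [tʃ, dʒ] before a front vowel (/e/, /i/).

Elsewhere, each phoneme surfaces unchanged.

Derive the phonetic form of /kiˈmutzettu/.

[tʃəˈmuʔzəʔtə]

/k/ meets the environment for rule 4 (before a front vowel) → [tʃ].
/i/ (between /k/ and /m/): in an unstressed syllable, so rule 3 applies → [ə].
/m/ — not in any rule's target class → [m].
/u/ (between /m/ and /t/) fails the environment for rule 3, so it stays [u].
/t/ (between /u/ and /z/): immediately before a consonant, so rule 2 applies → [ʔ].
/z/ — not in any rule's target class → [z].
/e/ (between /z/ and /t/) occurs in an unstressed syllable → [ə] by rule 3.
Rule 2 applies to /t/ (between /e/ and /t/: immediately before a consonant) → [ʔ].
/t/ (between /t/ and /u/) is in the target of rule 2 but the environment (immediately before a consonant) is not met → [t].
/u/ meets the environment for rule 3 (in an unstressed syllable) → [ə].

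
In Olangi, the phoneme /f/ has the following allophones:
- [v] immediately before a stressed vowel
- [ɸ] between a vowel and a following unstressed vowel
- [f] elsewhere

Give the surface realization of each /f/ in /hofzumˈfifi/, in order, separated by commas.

[f], [v], [ɸ]

Occurrence 1 (position 3): no conditioning environment matches → elsewhere allophone [f].
Occurrence 2 (position 7): immediately before a stressed vowel → [v].
Occurrence 3 (position 9): between a vowel and a following unstressed vowel → [ɸ].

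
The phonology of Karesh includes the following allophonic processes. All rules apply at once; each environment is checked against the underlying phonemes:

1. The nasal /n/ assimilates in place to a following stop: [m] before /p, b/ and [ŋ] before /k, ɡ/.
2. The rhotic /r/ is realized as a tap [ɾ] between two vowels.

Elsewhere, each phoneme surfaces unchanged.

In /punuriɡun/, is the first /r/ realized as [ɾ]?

/r/ — between /u/ and /i/, between two vowels — surfaces as [ɾ] (rule 2).
The actual realization is [ɾ], which matches [ɾ].

Yes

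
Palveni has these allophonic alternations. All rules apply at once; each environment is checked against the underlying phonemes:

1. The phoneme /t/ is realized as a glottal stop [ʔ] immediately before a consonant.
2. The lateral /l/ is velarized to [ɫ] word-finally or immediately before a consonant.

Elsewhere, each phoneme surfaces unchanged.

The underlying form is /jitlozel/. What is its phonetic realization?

/j/ (word-initial) is unaffected → [j].
/i/ stays [i].
/t/ (between /i/ and /l/) occurs immediately before a consonant → [ʔ] by rule 1.
/l/ — between /t/ and /o/; rule 2 does not apply here → [l].
/o/ (between /l/ and /z/): no rule targets it → [o].
/z/ stays [z].
/e/ — not in any rule's target class → [e].
/l/ meets the environment for rule 2 (word-finally or immediately before a consonant) → [ɫ].

[jiʔlozeɫ]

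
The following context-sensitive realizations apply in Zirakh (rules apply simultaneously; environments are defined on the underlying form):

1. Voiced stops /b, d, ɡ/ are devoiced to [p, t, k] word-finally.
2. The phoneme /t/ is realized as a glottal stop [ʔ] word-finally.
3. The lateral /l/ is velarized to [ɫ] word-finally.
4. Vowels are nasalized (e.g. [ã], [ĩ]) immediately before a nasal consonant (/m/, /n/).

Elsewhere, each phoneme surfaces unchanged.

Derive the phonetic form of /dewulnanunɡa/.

/d/ (word-initial) is in the target of rule 1 but the environment (word-finally) is not met → [d].
/e/ (between /d/ and /w/) is in the target of rule 4 but the environment (before a nasal consonant) is not met → [e].
/u/ (between /w/ and /l/) is in the target of rule 4 but the environment (before a nasal consonant) is not met → [u].
/l/ (between /u/ and /n/) is in the target of rule 3 but the environment (word-finally) is not met → [l].
Rule 4 applies to /a/ (between /n/ and /n/: before a nasal consonant) → [ã].
/u/ (between /n/ and /n/) occurs before a nasal consonant → [ũ] by rule 4.
/ɡ/ — between /n/ and /a/; rule 1 does not apply here → [ɡ].
/a/ — word-final; rule 4 does not apply here → [a].

[dewulnãnũnɡa]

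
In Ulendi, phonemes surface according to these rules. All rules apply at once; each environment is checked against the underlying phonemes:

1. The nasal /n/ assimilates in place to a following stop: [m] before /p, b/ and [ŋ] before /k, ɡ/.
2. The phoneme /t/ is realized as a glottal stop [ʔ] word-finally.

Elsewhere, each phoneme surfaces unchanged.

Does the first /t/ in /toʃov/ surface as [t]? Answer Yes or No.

/t/ (word-initial) is in the target of rule 2 but the environment (word-finally) is not met → [t].
The actual realization is [t], which matches [t].

Yes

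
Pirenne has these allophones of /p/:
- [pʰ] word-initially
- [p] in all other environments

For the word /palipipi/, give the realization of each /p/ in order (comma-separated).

[pʰ], [p], [p]

Occurrence 1 (position 1): word-initially → [pʰ].
Occurrence 2 (position 5): no conditioning environment matches → elsewhere allophone [p].
Occurrence 3 (position 7): no conditioning environment matches → elsewhere allophone [p].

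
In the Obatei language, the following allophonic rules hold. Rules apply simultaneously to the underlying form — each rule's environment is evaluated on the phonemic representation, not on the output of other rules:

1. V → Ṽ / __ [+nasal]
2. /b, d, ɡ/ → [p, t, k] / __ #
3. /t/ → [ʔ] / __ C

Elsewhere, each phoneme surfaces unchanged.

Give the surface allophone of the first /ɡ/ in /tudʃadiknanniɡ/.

/ɡ/ meets the environment for rule 2 (word-finally) → [k].

[k]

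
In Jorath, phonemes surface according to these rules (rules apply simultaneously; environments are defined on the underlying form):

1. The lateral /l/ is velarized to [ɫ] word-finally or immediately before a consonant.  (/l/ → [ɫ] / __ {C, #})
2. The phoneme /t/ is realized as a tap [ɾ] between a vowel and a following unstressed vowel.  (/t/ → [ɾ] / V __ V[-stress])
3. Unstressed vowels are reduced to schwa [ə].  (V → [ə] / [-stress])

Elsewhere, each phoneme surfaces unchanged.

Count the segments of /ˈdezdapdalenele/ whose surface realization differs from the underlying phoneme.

5

Segments that undergo a rule: /a/ → [ə] (rule 3); /a/ → [ə] (rule 3); /e/ → [ə] (rule 3); /e/ → [ə] (rule 3); /e/ → [ə] (rule 3).
All other segments surface unchanged.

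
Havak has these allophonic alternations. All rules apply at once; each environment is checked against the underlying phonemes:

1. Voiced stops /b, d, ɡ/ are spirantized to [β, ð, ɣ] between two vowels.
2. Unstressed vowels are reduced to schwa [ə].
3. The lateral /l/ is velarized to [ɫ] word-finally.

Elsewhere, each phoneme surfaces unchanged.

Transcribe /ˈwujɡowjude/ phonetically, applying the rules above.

[ˈwujɡəwjəðə]

/w/ (word-initial): no rule targets it → [w].
/u/ (between /w/ and /j/) fails the environment for rule 2, so it stays [u].
/j/ — not in any rule's target class → [j].
/ɡ/ (between /j/ and /o/): rule 1 targets it, but not between two vowels → unchanged [ɡ].
Rule 2 applies to /o/ (between /ɡ/ and /w/: in an unstressed syllable) → [ə].
/w/ (between /o/ and /j/) is unaffected → [w].
/j/ (between /w/ and /u/) is unaffected → [j].
Rule 2 applies to /u/ (between /j/ and /d/: in an unstressed syllable) → [ə].
/d/ (between /u/ and /e/): between two vowels, so rule 1 applies → [ð].
Rule 2 applies to /e/ (word-final: in an unstressed syllable) → [ə].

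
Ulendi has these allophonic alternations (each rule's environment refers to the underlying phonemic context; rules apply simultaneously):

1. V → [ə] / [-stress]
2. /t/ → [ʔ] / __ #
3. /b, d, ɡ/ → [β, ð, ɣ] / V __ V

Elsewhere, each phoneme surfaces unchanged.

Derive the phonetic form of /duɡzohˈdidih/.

[dəɡzəhˈdiðəh]

/d/ (word-initial): rule 3 targets it, but not between two vowels → unchanged [d].
/u/ — between /d/ and /ɡ/, in an unstressed syllable — surfaces as [ə] (rule 1).
/ɡ/ (between /u/ and /z/) fails the environment for rule 3, so it stays [ɡ].
/z/ stays [z].
/o/ meets the environment for rule 1 (in an unstressed syllable) → [ə].
/h/ stays [h].
/d/ — between /h/ and /i/; rule 3 does not apply here → [d].
/i/ (between /d/ and /d/): rule 1 targets it, but not in an unstressed syllable → unchanged [i].
/d/ (between /i/ and /i/) occurs between two vowels → [ð] by rule 3.
/i/ (between /d/ and /h/) occurs in an unstressed syllable → [ə] by rule 1.
/h/ (word-final): no rule targets it → [h].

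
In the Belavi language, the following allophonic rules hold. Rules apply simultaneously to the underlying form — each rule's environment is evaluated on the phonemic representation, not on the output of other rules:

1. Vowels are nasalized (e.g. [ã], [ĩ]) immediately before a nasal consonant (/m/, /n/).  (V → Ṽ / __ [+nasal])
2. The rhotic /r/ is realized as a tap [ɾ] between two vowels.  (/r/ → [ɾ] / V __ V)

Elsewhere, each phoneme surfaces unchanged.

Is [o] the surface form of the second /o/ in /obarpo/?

/o/ (word-final) is in the target of rule 1 but the environment (before a nasal consonant) is not met → [o].
The actual realization is [o], which matches [o].

Yes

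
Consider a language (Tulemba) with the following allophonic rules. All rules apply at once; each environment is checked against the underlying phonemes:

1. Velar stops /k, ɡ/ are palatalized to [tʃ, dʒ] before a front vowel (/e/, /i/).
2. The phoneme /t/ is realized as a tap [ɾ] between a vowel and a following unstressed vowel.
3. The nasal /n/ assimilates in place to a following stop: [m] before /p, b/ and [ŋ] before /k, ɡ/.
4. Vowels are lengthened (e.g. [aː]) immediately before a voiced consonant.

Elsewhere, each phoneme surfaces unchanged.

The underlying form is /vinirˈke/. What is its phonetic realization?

[viːniːrˈtʃe]

/v/ stays [v].
Rule 4 applies to /i/ (between /v/ and /n/: before a voiced consonant) → [iː].
/n/ — between /i/ and /i/; rule 3 does not apply here → [n].
/i/ — between /n/ and /r/, before a voiced consonant — surfaces as [iː] (rule 4).
/r/ (between /i/ and /k/) is unaffected → [r].
/k/ — between /r/ and /e/, before a front vowel — surfaces as [tʃ] (rule 1).
/e/ — word-final; rule 4 does not apply here → [e].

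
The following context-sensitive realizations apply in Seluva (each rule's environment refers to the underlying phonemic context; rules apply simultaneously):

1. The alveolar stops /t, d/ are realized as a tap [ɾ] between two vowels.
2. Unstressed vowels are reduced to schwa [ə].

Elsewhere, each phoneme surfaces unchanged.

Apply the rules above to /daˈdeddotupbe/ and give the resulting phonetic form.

[dəˈɾeddəɾəpbə]

/d/ (word-initial) fails the environment for rule 1, so it stays [d].
/a/ (between /d/ and /d/): in an unstressed syllable, so rule 2 applies → [ə].
/d/ meets the environment for rule 1 (between two vowels) → [ɾ].
/e/ (between /d/ and /d/) is in the target of rule 2 but the environment (in an unstressed syllable) is not met → [e].
/d/ (between /e/ and /d/): rule 1 targets it, but not between two vowels → unchanged [d].
/d/ (between /d/ and /o/): rule 1 targets it, but not between two vowels → unchanged [d].
/o/ (between /d/ and /t/) occurs in an unstressed syllable → [ə] by rule 2.
/t/ (between /o/ and /u/) occurs between two vowels → [ɾ] by rule 1.
/u/ meets the environment for rule 2 (in an unstressed syllable) → [ə].
Rule 2 applies to /e/ (word-final: in an unstressed syllable) → [ə].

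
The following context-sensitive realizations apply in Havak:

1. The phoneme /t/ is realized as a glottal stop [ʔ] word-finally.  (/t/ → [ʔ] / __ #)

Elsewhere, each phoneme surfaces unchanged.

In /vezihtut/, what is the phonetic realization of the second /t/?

/t/ meets the environment for rule 1 (word-finally) → [ʔ].

[ʔ]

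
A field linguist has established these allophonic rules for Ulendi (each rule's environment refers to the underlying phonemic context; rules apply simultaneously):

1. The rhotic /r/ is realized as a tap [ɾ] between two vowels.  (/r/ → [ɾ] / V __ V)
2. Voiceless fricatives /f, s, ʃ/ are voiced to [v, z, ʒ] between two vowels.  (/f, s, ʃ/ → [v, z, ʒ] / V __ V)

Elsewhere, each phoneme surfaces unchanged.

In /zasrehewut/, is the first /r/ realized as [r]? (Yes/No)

Yes

/r/ (between /s/ and /e/) fails the environment for rule 1, so it stays [r].
The actual realization is [r], which matches [r].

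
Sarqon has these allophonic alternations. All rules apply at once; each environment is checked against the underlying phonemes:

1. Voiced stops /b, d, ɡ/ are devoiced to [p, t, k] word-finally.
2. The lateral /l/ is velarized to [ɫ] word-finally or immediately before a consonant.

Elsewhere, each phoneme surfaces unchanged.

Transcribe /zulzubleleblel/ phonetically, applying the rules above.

[zuɫzublelebleɫ]

/z/ (word-initial): no rule targets it → [z].
/u/ stays [u].
Rule 2 applies to /l/ (between /u/ and /z/: word-finally or immediately before a consonant) → [ɫ].
/z/ — not in any rule's target class → [z].
/u/ — not in any rule's target class → [u].
/b/ (between /u/ and /l/) fails the environment for rule 1, so it stays [b].
/l/ — between /b/ and /e/; rule 2 does not apply here → [l].
/e/ — not in any rule's target class → [e].
/l/ (between /e/ and /e/) is in the target of rule 2 but the environment (word-finally or immediately before a consonant) is not met → [l].
/e/ (between /l/ and /b/): no rule targets it → [e].
/b/ (between /e/ and /l/) fails the environment for rule 1, so it stays [b].
/l/ (between /b/ and /e/) is in the target of rule 2 but the environment (word-finally or immediately before a consonant) is not met → [l].
/e/ stays [e].
/l/ (word-final): word-finally or immediately before a consonant, so rule 2 applies → [ɫ].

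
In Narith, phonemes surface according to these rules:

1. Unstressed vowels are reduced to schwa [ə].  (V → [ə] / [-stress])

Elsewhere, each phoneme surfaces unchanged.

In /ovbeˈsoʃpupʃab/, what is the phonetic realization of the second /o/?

[o]

/o/ (between /s/ and /ʃ/): rule 1 targets it, but not in an unstressed syllable → unchanged [o].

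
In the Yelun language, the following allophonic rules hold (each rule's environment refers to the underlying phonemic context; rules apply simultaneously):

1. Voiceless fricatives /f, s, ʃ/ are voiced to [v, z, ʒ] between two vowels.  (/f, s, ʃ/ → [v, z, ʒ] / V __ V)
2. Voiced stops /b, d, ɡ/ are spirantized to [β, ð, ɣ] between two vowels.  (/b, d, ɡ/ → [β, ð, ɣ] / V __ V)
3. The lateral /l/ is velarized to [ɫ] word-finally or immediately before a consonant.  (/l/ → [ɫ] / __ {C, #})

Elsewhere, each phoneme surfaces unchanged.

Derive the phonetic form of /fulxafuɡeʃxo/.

/f/ — word-initial; rule 1 does not apply here → [f].
Rule 3 applies to /l/ (between /u/ and /x/: word-finally or immediately before a consonant) → [ɫ].
/f/ meets the environment for rule 1 (between two vowels) → [v].
Rule 2 applies to /ɡ/ (between /u/ and /e/: between two vowels) → [ɣ].
/ʃ/ (between /e/ and /x/) is in the target of rule 1 but the environment (between two vowels) is not met → [ʃ].

[fuɫxavuɣeʃxo]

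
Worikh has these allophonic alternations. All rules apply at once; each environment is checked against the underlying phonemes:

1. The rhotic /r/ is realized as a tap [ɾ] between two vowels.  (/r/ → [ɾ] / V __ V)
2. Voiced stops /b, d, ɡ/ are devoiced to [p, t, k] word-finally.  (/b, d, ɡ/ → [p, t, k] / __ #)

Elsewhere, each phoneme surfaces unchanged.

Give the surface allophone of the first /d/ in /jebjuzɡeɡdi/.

[d]

/d/ (between /ɡ/ and /i/) is in the target of rule 2 but the environment (word-finally) is not met → [d].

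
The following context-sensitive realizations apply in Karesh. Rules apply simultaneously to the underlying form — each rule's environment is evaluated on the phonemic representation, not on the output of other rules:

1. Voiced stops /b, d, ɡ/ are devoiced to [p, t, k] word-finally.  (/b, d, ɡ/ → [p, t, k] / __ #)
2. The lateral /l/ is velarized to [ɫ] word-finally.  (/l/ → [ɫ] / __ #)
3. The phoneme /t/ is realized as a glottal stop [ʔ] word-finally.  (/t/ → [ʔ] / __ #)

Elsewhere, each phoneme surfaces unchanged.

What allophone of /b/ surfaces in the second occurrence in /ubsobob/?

[b]

/b/ (between /o/ and /o/) is in the target of rule 1 but the environment (word-finally) is not met → [b].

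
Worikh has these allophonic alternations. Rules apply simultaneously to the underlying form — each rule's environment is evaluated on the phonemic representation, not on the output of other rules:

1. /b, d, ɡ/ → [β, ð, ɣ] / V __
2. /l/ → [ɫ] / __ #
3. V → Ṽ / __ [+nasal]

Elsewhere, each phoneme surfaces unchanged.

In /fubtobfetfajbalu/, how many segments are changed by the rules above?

Segments that undergo a rule: /b/ → [β] (rule 1); /b/ → [β] (rule 1).
All other segments surface unchanged.

2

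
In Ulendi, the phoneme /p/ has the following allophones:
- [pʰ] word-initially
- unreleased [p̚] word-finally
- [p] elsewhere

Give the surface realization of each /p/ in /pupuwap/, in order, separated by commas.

Occurrence 1 (position 1): word-initially → [pʰ].
Occurrence 2 (position 3): no conditioning environment matches → elsewhere allophone [p].
Occurrence 3 (position 7): word-finally → [p̚].

[pʰ], [p], [p̚]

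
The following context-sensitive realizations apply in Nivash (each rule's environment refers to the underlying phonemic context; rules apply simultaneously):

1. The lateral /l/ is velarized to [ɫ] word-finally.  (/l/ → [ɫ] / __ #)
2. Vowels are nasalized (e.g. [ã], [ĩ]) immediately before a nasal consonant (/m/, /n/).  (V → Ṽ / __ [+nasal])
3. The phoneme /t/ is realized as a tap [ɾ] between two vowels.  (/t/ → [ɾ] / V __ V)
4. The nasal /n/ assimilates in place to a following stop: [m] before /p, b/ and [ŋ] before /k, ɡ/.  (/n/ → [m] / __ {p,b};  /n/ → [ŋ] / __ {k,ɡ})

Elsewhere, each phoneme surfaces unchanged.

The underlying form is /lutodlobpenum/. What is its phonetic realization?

[luɾodlobpẽnũm]

/l/ (word-initial) is in the target of rule 1 but the environment (word-finally) is not met → [l].
/u/ (between /l/ and /t/) fails the environment for rule 2, so it stays [u].
/t/ — between /u/ and /o/, between two vowels — surfaces as [ɾ] (rule 3).
/o/ — between /t/ and /d/; rule 2 does not apply here → [o].
/d/ (between /o/ and /l/) is unaffected → [d].
/l/ (between /d/ and /o/): rule 1 targets it, but not word-finally → unchanged [l].
/o/ — between /l/ and /b/; rule 2 does not apply here → [o].
/b/ (between /o/ and /p/) is unaffected → [b].
/p/ (between /b/ and /e/) is unaffected → [p].
/e/ — between /p/ and /n/, before a nasal consonant — surfaces as [ẽ] (rule 2).
/n/ — between /e/ and /u/; rule 4 does not apply here → [n].
/u/ (between /n/ and /m/): before a nasal consonant, so rule 2 applies → [ũ].
/m/ — not in any rule's target class → [m].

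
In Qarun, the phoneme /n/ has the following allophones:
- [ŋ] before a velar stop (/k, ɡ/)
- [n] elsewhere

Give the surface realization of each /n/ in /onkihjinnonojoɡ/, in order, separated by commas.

[ŋ], [n], [n], [n]

Occurrence 1 (position 2): before a velar stop → [ŋ].
Occurrence 2 (position 8): no conditioning environment matches → elsewhere allophone [n].
Occurrence 3 (position 9): no conditioning environment matches → elsewhere allophone [n].
Occurrence 4 (position 11): no conditioning environment matches → elsewhere allophone [n].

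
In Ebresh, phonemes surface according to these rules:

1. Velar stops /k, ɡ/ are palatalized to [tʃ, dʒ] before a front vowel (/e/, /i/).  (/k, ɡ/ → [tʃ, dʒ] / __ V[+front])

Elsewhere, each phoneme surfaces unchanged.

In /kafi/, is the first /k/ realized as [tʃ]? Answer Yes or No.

No

/k/ (word-initial): rule 1 targets it, but not before a front vowel → unchanged [k].
The actual realization is [k], not [tʃ].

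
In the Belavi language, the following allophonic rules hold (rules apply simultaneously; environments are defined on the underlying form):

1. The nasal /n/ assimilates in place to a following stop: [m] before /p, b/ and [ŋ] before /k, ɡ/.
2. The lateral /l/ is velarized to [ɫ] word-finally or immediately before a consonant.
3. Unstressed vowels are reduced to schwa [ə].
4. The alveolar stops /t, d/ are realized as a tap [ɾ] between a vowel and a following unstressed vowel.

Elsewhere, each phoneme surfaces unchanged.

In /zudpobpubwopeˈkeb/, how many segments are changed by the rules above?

5

Segments that undergo a rule: /u/ → [ə] (rule 3); /o/ → [ə] (rule 3); /u/ → [ə] (rule 3); /o/ → [ə] (rule 3); /e/ → [ə] (rule 3).
All other segments surface unchanged.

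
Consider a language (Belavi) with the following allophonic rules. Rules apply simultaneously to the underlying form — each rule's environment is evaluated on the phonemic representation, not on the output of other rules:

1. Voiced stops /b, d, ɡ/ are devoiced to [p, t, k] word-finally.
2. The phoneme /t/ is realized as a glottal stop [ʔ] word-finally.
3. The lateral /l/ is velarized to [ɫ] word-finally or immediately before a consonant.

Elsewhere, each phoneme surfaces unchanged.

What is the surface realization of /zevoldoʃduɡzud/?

/z/ — not in any rule's target class → [z].
/e/ — not in any rule's target class → [e].
/v/ (between /e/ and /o/): no rule targets it → [v].
/o/ (between /v/ and /l/): no rule targets it → [o].
/l/ (between /o/ and /d/): word-finally or immediately before a consonant, so rule 3 applies → [ɫ].
/d/ (between /l/ and /o/): rule 1 targets it, but not word-finally → unchanged [d].
/o/ (between /d/ and /ʃ/) is unaffected → [o].
/ʃ/ stays [ʃ].
/d/ (between /ʃ/ and /u/): rule 1 targets it, but not word-finally → unchanged [d].
/u/ (between /d/ and /ɡ/): no rule targets it → [u].
/ɡ/ (between /u/ and /z/) fails the environment for rule 1, so it stays [ɡ].
/z/ (between /ɡ/ and /u/): no rule targets it → [z].
/u/ (between /z/ and /d/): no rule targets it → [u].
Rule 1 applies to /d/ (word-final: word-finally) → [t].

[zevoɫdoʃduɡzut]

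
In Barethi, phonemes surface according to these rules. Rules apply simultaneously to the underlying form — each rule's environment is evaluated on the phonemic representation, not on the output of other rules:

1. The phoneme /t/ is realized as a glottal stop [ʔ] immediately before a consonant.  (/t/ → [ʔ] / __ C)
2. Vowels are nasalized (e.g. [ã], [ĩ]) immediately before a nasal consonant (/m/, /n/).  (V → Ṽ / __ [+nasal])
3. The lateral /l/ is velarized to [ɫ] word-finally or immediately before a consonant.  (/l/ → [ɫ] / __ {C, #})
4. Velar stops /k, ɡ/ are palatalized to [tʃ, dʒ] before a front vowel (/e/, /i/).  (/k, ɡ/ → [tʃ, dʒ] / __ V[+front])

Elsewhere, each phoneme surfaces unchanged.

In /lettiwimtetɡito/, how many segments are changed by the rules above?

Segments that undergo a rule: /t/ → [ʔ] (rule 1); /i/ → [ĩ] (rule 2); /t/ → [ʔ] (rule 1); /ɡ/ → [dʒ] (rule 4).
All other segments surface unchanged.

4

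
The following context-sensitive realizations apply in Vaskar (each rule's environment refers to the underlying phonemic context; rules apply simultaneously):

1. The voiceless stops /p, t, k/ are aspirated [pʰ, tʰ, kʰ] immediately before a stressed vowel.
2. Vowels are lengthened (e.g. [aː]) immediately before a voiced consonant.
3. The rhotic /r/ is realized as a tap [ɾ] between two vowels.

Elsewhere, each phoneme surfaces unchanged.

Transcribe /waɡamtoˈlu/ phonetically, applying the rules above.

[waːɡaːmtoːˈlu]

/w/ stays [w].
/a/ (between /w/ and /ɡ/): before a voiced consonant, so rule 2 applies → [aː].
/ɡ/ stays [ɡ].
Rule 2 applies to /a/ (between /ɡ/ and /m/: before a voiced consonant) → [aː].
/m/ (between /a/ and /t/): no rule targets it → [m].
/t/ (between /m/ and /o/): rule 1 targets it, but not immediately before a stressed vowel → unchanged [t].
/o/ (between /t/ and /l/) occurs before a voiced consonant → [oː] by rule 2.
/l/ (between /o/ and /u/) is unaffected → [l].
/u/ (word-final) is in the target of rule 2 but the environment (before a voiced consonant) is not met → [u].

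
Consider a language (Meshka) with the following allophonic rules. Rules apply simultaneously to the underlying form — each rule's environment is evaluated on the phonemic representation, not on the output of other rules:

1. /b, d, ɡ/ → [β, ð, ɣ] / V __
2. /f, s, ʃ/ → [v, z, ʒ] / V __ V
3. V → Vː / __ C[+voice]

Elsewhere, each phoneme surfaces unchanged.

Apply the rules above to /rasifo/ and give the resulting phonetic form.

[razivo]

/r/ stays [r].
/a/ (between /r/ and /s/) fails the environment for rule 3, so it stays [a].
/s/ (between /a/ and /i/): between two vowels, so rule 2 applies → [z].
/i/ (between /s/ and /f/): rule 3 targets it, but not before a voiced consonant → unchanged [i].
/f/ — between /i/ and /o/, between two vowels — surfaces as [v] (rule 2).
/o/ (word-final) fails the environment for rule 3, so it stays [o].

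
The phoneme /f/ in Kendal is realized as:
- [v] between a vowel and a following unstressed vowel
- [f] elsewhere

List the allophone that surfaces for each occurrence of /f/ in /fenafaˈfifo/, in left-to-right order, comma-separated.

[f], [v], [f], [v]

Occurrence 1 (position 1): no conditioning environment matches → elsewhere allophone [f].
Occurrence 2 (position 5): between a vowel and a following unstressed vowel → [v].
Occurrence 3 (position 7): no conditioning environment matches → elsewhere allophone [f].
Occurrence 4 (position 9): between a vowel and a following unstressed vowel → [v].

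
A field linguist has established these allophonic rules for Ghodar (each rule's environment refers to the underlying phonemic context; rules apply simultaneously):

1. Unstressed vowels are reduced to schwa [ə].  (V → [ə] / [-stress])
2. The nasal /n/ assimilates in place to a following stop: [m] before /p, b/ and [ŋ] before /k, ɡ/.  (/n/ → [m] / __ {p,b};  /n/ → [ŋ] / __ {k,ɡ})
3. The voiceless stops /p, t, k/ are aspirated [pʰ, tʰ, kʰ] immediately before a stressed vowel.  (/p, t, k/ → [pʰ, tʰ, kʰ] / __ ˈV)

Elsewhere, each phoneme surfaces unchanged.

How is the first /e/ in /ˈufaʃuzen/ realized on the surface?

[ə]

/e/ (between /z/ and /n/) occurs in an unstressed syllable → [ə] by rule 1.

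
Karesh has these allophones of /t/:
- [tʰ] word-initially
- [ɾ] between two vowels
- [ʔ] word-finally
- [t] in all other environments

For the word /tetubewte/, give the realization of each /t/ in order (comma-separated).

Occurrence 1 (position 1): word-initially → [tʰ].
Occurrence 2 (position 3): between two vowels → [ɾ].
Occurrence 3 (position 8): no conditioning environment matches → elsewhere allophone [t].

[tʰ], [ɾ], [t]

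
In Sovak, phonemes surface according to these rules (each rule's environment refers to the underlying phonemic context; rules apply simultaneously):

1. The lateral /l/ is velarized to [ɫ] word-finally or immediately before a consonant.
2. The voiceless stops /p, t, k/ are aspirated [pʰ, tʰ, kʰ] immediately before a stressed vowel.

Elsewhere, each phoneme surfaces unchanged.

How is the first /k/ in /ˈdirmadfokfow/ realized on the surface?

/k/ (between /o/ and /f/) fails the environment for rule 2, so it stays [k].

[k]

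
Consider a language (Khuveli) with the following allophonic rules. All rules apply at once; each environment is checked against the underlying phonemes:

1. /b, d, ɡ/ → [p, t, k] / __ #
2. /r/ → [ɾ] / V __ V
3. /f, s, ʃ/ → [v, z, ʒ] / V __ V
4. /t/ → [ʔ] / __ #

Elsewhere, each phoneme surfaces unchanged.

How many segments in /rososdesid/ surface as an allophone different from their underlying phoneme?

3

Segments that undergo a rule: /s/ → [z] (rule 3); /s/ → [z] (rule 3); /d/ → [t] (rule 1).
All other segments surface unchanged.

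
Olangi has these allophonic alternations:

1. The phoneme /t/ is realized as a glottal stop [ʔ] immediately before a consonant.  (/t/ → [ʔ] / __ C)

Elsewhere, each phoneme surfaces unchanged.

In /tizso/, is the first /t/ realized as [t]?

/t/ (word-initial): rule 1 targets it, but not immediately before a consonant → unchanged [t].
The actual realization is [t], which matches [t].

Yes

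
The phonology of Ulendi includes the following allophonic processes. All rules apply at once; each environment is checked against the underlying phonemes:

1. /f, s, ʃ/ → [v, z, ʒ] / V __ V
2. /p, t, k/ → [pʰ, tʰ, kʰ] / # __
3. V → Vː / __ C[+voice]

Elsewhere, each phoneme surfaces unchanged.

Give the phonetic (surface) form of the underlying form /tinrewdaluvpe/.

[tʰiːnreːwdaːluːvpe]

/t/ meets the environment for rule 2 (word-initially) → [tʰ].
Rule 3 applies to /i/ (between /t/ and /n/: before a voiced consonant) → [iː].
/n/ — not in any rule's target class → [n].
/r/ (between /n/ and /e/) is unaffected → [r].
/e/ — between /r/ and /w/, before a voiced consonant — surfaces as [eː] (rule 3).
/w/ — not in any rule's target class → [w].
/d/ (between /w/ and /a/) is unaffected → [d].
/a/ meets the environment for rule 3 (before a voiced consonant) → [aː].
/l/ (between /a/ and /u/) is unaffected → [l].
/u/ — between /l/ and /v/, before a voiced consonant — surfaces as [uː] (rule 3).
/v/ — not in any rule's target class → [v].
/p/ — between /v/ and /e/; rule 2 does not apply here → [p].
/e/ (word-final) fails the environment for rule 3, so it stays [e].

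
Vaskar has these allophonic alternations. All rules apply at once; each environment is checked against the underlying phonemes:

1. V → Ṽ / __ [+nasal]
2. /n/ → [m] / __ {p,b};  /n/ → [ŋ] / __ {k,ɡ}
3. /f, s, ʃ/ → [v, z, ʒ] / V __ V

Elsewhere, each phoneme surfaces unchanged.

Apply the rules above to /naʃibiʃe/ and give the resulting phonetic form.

[naʒibiʒe]

/n/ (word-initial) is in the target of rule 2 but the environment (before a labial or velar stop) is not met → [n].
/a/ — between /n/ and /ʃ/; rule 1 does not apply here → [a].
/ʃ/ (between /a/ and /i/): between two vowels, so rule 3 applies → [ʒ].
/i/ (between /ʃ/ and /b/) fails the environment for rule 1, so it stays [i].
/b/ — not in any rule's target class → [b].
/i/ (between /b/ and /ʃ/): rule 1 targets it, but not before a nasal consonant → unchanged [i].
Rule 3 applies to /ʃ/ (between /i/ and /e/: between two vowels) → [ʒ].
/e/ (word-final) fails the environment for rule 1, so it stays [e].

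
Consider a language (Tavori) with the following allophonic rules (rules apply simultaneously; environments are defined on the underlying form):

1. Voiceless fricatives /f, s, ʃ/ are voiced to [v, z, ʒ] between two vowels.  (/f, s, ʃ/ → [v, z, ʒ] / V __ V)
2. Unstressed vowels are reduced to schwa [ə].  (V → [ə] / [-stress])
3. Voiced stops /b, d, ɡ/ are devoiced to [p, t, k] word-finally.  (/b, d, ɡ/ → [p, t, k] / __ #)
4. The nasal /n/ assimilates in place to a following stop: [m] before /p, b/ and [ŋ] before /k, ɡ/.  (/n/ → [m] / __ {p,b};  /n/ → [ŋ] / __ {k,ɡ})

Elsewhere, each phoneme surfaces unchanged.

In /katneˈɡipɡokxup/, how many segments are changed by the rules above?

4

Segments that undergo a rule: /a/ → [ə] (rule 2); /e/ → [ə] (rule 2); /o/ → [ə] (rule 2); /u/ → [ə] (rule 2).
All other segments surface unchanged.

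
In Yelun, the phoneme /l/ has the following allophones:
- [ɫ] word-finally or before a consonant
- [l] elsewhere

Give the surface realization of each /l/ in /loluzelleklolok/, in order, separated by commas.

[l], [l], [ɫ], [l], [l], [l]

Occurrence 1 (position 1): no conditioning environment matches → elsewhere allophone [l].
Occurrence 2 (position 3): no conditioning environment matches → elsewhere allophone [l].
Occurrence 3 (position 7): word-finally or before a consonant → [ɫ].
Occurrence 4 (position 8): no conditioning environment matches → elsewhere allophone [l].
Occurrence 5 (position 11): no conditioning environment matches → elsewhere allophone [l].
Occurrence 6 (position 13): no conditioning environment matches → elsewhere allophone [l].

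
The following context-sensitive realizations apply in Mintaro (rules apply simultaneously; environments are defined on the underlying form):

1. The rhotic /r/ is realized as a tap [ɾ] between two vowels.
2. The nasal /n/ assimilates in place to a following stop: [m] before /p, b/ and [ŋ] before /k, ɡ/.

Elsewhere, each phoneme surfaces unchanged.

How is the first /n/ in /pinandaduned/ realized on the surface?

[n]

/n/ (between /i/ and /a/) fails the environment for rule 2, so it stays [n].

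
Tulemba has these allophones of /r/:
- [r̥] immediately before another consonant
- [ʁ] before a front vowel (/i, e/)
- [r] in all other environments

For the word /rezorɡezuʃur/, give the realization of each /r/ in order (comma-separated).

Occurrence 1 (position 1): before a front vowel (/i, e/) → [ʁ].
Occurrence 2 (position 5): immediately before another consonant → [r̥].
Occurrence 3 (position 12): no conditioning environment matches → elsewhere allophone [r].

[ʁ], [r̥], [r]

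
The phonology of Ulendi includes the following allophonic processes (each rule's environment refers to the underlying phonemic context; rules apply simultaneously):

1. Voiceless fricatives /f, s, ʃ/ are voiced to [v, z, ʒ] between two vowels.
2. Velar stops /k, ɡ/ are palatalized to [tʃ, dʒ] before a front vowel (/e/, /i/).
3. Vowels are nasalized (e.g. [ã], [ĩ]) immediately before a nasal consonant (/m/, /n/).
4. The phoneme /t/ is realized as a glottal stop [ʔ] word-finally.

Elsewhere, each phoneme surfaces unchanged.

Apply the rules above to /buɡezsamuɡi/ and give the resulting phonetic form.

[budʒezsãmudʒi]

/b/ — not in any rule's target class → [b].
/u/ — between /b/ and /ɡ/; rule 3 does not apply here → [u].
/ɡ/ (between /u/ and /e/) occurs before a front vowel → [dʒ] by rule 2.
/e/ (between /ɡ/ and /z/) fails the environment for rule 3, so it stays [e].
/z/ (between /e/ and /s/) is unaffected → [z].
/s/ (between /z/ and /a/) fails the environment for rule 1, so it stays [s].
/a/ meets the environment for rule 3 (before a nasal consonant) → [ã].
/m/ — not in any rule's target class → [m].
/u/ (between /m/ and /ɡ/) fails the environment for rule 3, so it stays [u].
/ɡ/ meets the environment for rule 2 (before a front vowel) → [dʒ].
/i/ (word-final): rule 3 targets it, but not before a nasal consonant → unchanged [i].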